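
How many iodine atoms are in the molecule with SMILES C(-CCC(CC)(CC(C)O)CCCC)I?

1

The symbol for iodine appears 1 time in the SMILES.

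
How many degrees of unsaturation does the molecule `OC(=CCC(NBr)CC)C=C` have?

2

Molecular formula from the SMILES: C8H14BrNO.
DoU = (2C + 2 + N − H − X)/2 = (2·8 + 2 + 1 − 14 − 1)/2 = 4/2 = 2.
(Structurally: 0 ring(s) + 2 π bond(s) = 2.)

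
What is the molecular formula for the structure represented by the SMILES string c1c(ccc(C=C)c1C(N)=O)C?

C10H11NO

Heavy atoms from the SMILES: 10 C, 1 N, 1 O.
Implicit hydrogens by atom environment:
  3 × C (aromatic): 1 H each → 3
  3 × C (aromatic): no H
  1 × C: 3 H
  1 × C: 2 H
  1 × C: 1 H
  1 × C: no H
  1 × N: 2 H
  1 × O: no H
  Total hydrogens = 11.
Molecular formula: C10H11NO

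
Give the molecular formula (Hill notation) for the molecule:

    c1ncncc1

C4H4N2

Heavy atoms from the SMILES: 4 C, 2 N.
Implicit hydrogens by atom environment:
  4 × C (aromatic): 1 H each → 4
  2 × N (aromatic): no H
  Total hydrogens = 4.
Molecular formula: C4H4N2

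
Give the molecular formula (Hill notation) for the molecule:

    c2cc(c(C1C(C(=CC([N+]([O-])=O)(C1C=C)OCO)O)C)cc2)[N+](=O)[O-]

C16H18N2O7

Heavy atoms from the SMILES: 16 C, 2 N, 7 O.
Implicit hydrogens by atom environment:
  5 × C: 1 H each → 5
  4 × C (aromatic): 1 H each → 4
  3 × O: no H
  2 × C: 2 H each → 4
  2 × C: no H
  2 × C (aromatic): no H
  2 × N (charge +1): no H
  2 × O: 1 H each → 2
  2 × O (charge -1): no H
  1 × C: 3 H
  Total hydrogens = 18.
Molecular formula: C16H18N2O7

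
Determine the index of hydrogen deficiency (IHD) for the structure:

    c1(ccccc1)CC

4

Molecular formula from the SMILES: C8H10.
DoU = (2C + 2 + N − H − X)/2 = (2·8 + 2 + 0 − 10 − 0)/2 = 8/2 = 4.
(Structurally: 1 ring(s) + 3 π bond(s) = 4.)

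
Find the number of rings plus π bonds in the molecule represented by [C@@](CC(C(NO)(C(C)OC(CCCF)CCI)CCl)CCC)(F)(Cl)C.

0

Molecular formula from the SMILES: C17H32Cl2F2INO2.
DoU = (2C + 2 + N − H − X)/2 = (2·17 + 2 + 1 − 32 − 5)/2 = 0/2 = 0.
(Structurally: 0 ring(s) + 0 π bond(s) = 0.)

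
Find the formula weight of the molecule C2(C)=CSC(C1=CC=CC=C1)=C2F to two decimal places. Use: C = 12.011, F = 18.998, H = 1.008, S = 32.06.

Molecular formula: C11H9FS.
M = 11×12.011 + 1×18.998 + 9×1.008 + 1×32.06 = 192.25 g/mol.

192.25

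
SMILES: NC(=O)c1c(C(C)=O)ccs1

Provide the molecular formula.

Heavy atoms from the SMILES: 7 C, 1 N, 2 O, 1 S.
Implicit hydrogens by atom environment:
  2 × C (aromatic): 1 H each → 2
  2 × C (aromatic): no H
  2 × C: no H
  2 × O: no H
  1 × C: 3 H
  1 × N: 2 H
  1 × S (aromatic): no H
  Total hydrogens = 7.
Molecular formula: C7H7NO2S

C7H7NO2S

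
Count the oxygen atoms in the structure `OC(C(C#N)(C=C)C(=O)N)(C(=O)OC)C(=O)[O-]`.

6

The symbol for oxygen appears 6 times in the SMILES.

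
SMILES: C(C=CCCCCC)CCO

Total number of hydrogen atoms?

Hydrogens are implicit in SMILES; fill each atom to its normal valence:
  7 × C: 2 H each → 14
  2 × C: 1 H each → 2
  1 × C: 3 H
  1 × O: 1 H
  Total hydrogens = 20.

20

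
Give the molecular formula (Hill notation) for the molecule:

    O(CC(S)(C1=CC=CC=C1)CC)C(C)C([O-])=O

Heavy atoms from the SMILES: 13 C, 3 O, 1 S.
Implicit hydrogens by atom environment:
  5 × C (aromatic): 1 H each → 5
  2 × C: 3 H each → 6
  2 × C: 2 H each → 4
  2 × C: no H
  2 × O: no H
  1 × C: 1 H
  1 × C (aromatic): no H
  1 × O (charge -1): no H
  1 × S: 1 H
  Total hydrogens = 17.
Net charge -1.
Molecular formula: C13H17O3S-

C13H17O3S-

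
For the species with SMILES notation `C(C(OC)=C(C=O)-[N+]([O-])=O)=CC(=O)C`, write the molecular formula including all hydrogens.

C8H9NO5

Heavy atoms from the SMILES: 8 C, 1 N, 5 O.
Implicit hydrogens by atom environment:
  4 × O: no H
  3 × C: 1 H each → 3
  3 × C: no H
  2 × C: 3 H each → 6
  1 × N (charge +1): no H
  1 × O (charge -1): no H
  Total hydrogens = 9.
Molecular formula: C8H9NO5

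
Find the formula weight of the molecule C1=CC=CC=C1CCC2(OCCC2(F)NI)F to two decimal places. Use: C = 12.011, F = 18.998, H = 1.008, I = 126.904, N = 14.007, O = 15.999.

353.15

Molecular formula: C12H14F2INO.
M = 12×12.011 + 2×18.998 + 14×1.008 + 1×126.904 + 1×14.007 + 1×15.999 = 353.15 g/mol.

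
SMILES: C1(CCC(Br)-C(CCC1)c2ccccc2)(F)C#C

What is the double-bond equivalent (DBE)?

7

Molecular formula from the SMILES: C16H18BrF.
DoU = (2C + 2 + N − H − X)/2 = (2·16 + 2 + 0 − 18 − 2)/2 = 14/2 = 7.
(Structurally: 2 ring(s) + 5 π bond(s) = 7.)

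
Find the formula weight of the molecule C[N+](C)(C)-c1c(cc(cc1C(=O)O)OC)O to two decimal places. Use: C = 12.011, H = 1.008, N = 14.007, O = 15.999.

Molecular formula: C11H16NO4+.
M = 11×12.011 + 16×1.008 + 1×14.007 + 4×15.999 = 226.25 g/mol.

226.25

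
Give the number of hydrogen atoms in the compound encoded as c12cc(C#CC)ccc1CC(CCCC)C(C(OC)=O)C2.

Hydrogens are implicit in SMILES; fill each atom to its normal valence:
  5 × C: 2 H each → 10
  3 × C: 3 H each → 9
  3 × C (aromatic): 1 H each → 3
  3 × C (aromatic): no H
  3 × C: no H
  2 × C: 1 H each → 2
  2 × O: no H
  Total hydrogens = 24.

24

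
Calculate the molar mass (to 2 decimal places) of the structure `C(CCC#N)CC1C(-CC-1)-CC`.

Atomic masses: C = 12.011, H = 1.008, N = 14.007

Molecular formula: C11H19N.
M = 11×12.011 + 19×1.008 + 1×14.007 = 165.28 g/mol.

165.28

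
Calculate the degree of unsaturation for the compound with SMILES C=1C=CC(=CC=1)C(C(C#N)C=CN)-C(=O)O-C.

8

Molecular formula from the SMILES: C13H14N2O2.
DoU = (2C + 2 + N − H − X)/2 = (2·13 + 2 + 2 − 14 − 0)/2 = 16/2 = 8.
(Structurally: 1 ring(s) + 7 π bond(s) = 8.)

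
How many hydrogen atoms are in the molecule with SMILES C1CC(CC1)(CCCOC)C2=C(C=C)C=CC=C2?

Hydrogens are implicit in SMILES; fill each atom to its normal valence:
  8 × C: 2 H each → 16
  4 × C (aromatic): 1 H each → 4
  2 × C (aromatic): no H
  1 × C: 3 H
  1 × C: 1 H
  1 × C: no H
  1 × O: no H
  Total hydrogens = 24.

24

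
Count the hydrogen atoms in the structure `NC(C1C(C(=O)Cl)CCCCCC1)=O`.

16

Hydrogens are implicit in SMILES; fill each atom to its normal valence:
  6 × C: 2 H each → 12
  2 × C: 1 H each → 2
  2 × C: no H
  2 × O: no H
  1 × Cl: no H
  1 × N: 2 H
  Total hydrogens = 16.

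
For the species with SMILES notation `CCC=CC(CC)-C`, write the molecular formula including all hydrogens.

C8H16

Heavy atoms from the SMILES: 8 C.
Implicit hydrogens by atom environment:
  3 × C: 3 H each → 9
  3 × C: 1 H each → 3
  2 × C: 2 H each → 4
  Total hydrogens = 16.
Molecular formula: C8H16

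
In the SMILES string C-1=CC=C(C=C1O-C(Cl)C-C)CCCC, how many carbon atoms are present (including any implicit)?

The symbol for carbon appears 13 times in the SMILES. (Cl is a single chlorine, not C + l.)

13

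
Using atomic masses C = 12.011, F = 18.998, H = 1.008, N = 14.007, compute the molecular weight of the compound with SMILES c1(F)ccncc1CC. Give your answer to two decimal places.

125.15

Molecular formula: C7H8FN.
M = 7×12.011 + 1×18.998 + 8×1.008 + 1×14.007 = 125.15 g/mol.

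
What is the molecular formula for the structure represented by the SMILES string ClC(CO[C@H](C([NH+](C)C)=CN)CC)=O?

C9H18ClN2O2+

Heavy atoms from the SMILES: 9 C, 1 Cl, 2 N, 2 O.
Implicit hydrogens by atom environment:
  3 × C: 3 H each → 9
  2 × C: 2 H each → 4
  2 × C: 1 H each → 2
  2 × C: no H
  2 × O: no H
  1 × Cl: no H
  1 × N: 2 H
  1 × N (charge +1): 1 H
  Total hydrogens = 18.
Net charge +1.
Molecular formula: C9H18ClN2O2+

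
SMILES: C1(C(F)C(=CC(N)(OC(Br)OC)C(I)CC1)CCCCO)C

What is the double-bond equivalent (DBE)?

Molecular formula from the SMILES: C15H26BrFINO3.
DoU = (2C + 2 + N − H − X)/2 = (2·15 + 2 + 1 − 26 − 3)/2 = 4/2 = 2.
(Structurally: 1 ring(s) + 1 π bond(s) = 2.)

2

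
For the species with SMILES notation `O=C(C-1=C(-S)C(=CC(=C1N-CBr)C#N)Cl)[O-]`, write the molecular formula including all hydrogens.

Heavy atoms from the SMILES: 1 Br, 9 C, 1 Cl, 2 N, 2 O, 1 S.
Implicit hydrogens by atom environment:
  5 × C (aromatic): no H
  2 × C: no H
  1 × Br: no H
  1 × C: 2 H
  1 × C (aromatic): 1 H
  1 × Cl: no H
  1 × N: 1 H
  1 × N: no H
  1 × O: no H
  1 × O (charge -1): no H
  1 × S: 1 H
  Total hydrogens = 5.
Net charge -1.
Molecular formula: C9H5BrClN2O2S-

C9H5BrClN2O2S-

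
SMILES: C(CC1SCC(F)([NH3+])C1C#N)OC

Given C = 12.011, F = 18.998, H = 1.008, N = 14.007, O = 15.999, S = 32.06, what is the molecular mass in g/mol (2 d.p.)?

Molecular formula: C8H14FN2OS+.
M = 8×12.011 + 1×18.998 + 14×1.008 + 2×14.007 + 1×15.999 + 1×32.06 = 205.27 g/mol.

205.27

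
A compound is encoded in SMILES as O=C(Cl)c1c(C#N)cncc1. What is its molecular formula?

C7H3ClN2O

Heavy atoms from the SMILES: 7 C, 1 Cl, 2 N, 1 O.
Implicit hydrogens by atom environment:
  3 × C (aromatic): 1 H each → 3
  2 × C (aromatic): no H
  2 × C: no H
  1 × Cl: no H
  1 × N (aromatic): no H
  1 × N: no H
  1 × O: no H
  Total hydrogens = 3.
Molecular formula: C7H3ClN2O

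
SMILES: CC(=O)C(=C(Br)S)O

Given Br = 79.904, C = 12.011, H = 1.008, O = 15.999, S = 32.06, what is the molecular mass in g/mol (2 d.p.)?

Molecular formula: C4H5BrO2S.
M = 1×79.904 + 4×12.011 + 5×1.008 + 2×15.999 + 1×32.06 = 197.05 g/mol.

197.05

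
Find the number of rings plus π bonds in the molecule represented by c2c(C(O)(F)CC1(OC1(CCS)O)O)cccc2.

5

Molecular formula from the SMILES: C12H15FO4S.
DoU = (2C + 2 + N − H − X)/2 = (2·12 + 2 + 0 − 15 − 1)/2 = 10/2 = 5.
(Structurally: 2 ring(s) + 3 π bond(s) = 5.)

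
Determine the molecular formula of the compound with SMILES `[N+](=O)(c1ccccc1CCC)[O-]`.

C9H11NO2

Heavy atoms from the SMILES: 9 C, 1 N, 2 O.
Implicit hydrogens by atom environment:
  4 × C (aromatic): 1 H each → 4
  2 × C: 2 H each → 4
  2 × C (aromatic): no H
  1 × C: 3 H
  1 × N (charge +1): no H
  1 × O: no H
  1 × O (charge -1): no H
  Total hydrogens = 11.
Molecular formula: C9H11NO2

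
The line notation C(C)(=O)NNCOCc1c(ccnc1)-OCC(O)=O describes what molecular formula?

Heavy atoms from the SMILES: 11 C, 3 N, 5 O.
Implicit hydrogens by atom environment:
  4 × O: no H
  3 × C: 2 H each → 6
  3 × C (aromatic): 1 H each → 3
  2 × C (aromatic): no H
  2 × C: no H
  2 × N: 1 H each → 2
  1 × C: 3 H
  1 × N (aromatic): no H
  1 × O: 1 H
  Total hydrogens = 15.
Molecular formula: C11H15N3O5

C11H15N3O5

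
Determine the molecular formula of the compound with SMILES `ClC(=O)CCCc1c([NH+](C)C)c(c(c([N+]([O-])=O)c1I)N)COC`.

Heavy atoms from the SMILES: 14 C, 1 Cl, 1 I, 3 N, 4 O.
Implicit hydrogens by atom environment:
  6 × C (aromatic): no H
  4 × C: 2 H each → 8
  3 × C: 3 H each → 9
  3 × O: no H
  1 × C: no H
  1 × Cl: no H
  1 × I: no H
  1 × N: 2 H
  1 × N (charge +1): 1 H
  1 × N (charge +1): no H
  1 × O (charge -1): no H
  Total hydrogens = 20.
Net charge +1.
Molecular formula: C14H20ClIN3O4+

C14H20ClIN3O4+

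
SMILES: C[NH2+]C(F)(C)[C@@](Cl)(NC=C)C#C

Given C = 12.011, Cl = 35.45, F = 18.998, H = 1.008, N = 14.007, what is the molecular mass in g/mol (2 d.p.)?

Molecular formula: C8H13ClFN2+.
M = 8×12.011 + 1×35.45 + 1×18.998 + 13×1.008 + 2×14.007 = 191.65 g/mol.

191.65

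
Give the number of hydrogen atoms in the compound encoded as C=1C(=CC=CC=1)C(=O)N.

7

Hydrogens are implicit in SMILES; fill each atom to its normal valence:
  5 × C (aromatic): 1 H each → 5
  1 × C (aromatic): no H
  1 × C: no H
  1 × N: 2 H
  1 × O: no H
  Total hydrogens = 7.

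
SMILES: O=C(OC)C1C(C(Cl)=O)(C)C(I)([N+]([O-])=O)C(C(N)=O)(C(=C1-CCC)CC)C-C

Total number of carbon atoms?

The symbol for carbon appears 18 times in the SMILES. (Cl is a single chlorine, not C + l.)

18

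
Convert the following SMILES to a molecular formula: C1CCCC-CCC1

C8H16

Heavy atoms from the SMILES: 8 C.
Implicit hydrogens by atom environment:
  8 × C: 2 H each → 16
  Total hydrogens = 16.
Molecular formula: C8H16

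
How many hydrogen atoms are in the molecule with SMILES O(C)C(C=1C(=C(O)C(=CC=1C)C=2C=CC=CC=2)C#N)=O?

13

Hydrogens are implicit in SMILES; fill each atom to its normal valence:
  6 × C (aromatic): 1 H each → 6
  6 × C (aromatic): no H
  2 × C: 3 H each → 6
  2 × C: no H
  2 × O: no H
  1 × N: no H
  1 × O: 1 H
  Total hydrogens = 13.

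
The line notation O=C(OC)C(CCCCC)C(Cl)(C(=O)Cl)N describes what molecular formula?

C10H17Cl2NO3

Heavy atoms from the SMILES: 10 C, 2 Cl, 1 N, 3 O.
Implicit hydrogens by atom environment:
  4 × C: 2 H each → 8
  3 × C: no H
  3 × O: no H
  2 × C: 3 H each → 6
  2 × Cl: no H
  1 × C: 1 H
  1 × N: 2 H
  Total hydrogens = 17.
Molecular formula: C10H17Cl2NO3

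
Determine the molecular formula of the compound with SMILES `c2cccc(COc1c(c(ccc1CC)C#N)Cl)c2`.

C16H14ClNO

Heavy atoms from the SMILES: 16 C, 1 Cl, 1 N, 1 O.
Implicit hydrogens by atom environment:
  7 × C (aromatic): 1 H each → 7
  5 × C (aromatic): no H
  2 × C: 2 H each → 4
  1 × C: 3 H
  1 × C: no H
  1 × Cl: no H
  1 × N: no H
  1 × O: no H
  Total hydrogens = 14.
Molecular formula: C16H14ClNO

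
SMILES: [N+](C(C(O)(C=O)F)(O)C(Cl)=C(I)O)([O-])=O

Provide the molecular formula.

Heavy atoms from the SMILES: 5 C, 1 Cl, 1 F, 1 I, 1 N, 6 O.
Implicit hydrogens by atom environment:
  4 × C: no H
  3 × O: 1 H each → 3
  2 × O: no H
  1 × C: 1 H
  1 × Cl: no H
  1 × F: no H
  1 × I: no H
  1 × N (charge +1): no H
  1 × O (charge -1): no H
  Total hydrogens = 4.
Molecular formula: C5H4ClFINO6

C5H4ClFINO6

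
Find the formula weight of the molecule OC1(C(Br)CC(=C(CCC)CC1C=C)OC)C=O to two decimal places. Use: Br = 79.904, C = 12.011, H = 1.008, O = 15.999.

317.22

Molecular formula: C14H21BrO3.
M = 1×79.904 + 14×12.011 + 21×1.008 + 3×15.999 = 317.22 g/mol.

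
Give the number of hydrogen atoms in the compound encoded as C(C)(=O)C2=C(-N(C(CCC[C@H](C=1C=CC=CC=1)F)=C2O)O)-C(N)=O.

Hydrogens are implicit in SMILES; fill each atom to its normal valence:
  5 × C (aromatic): 1 H each → 5
  5 × C (aromatic): no H
  3 × C: 2 H each → 6
  2 × C: no H
  2 × O: 1 H each → 2
  2 × O: no H
  1 × C: 3 H
  1 × C: 1 H
  1 × F: no H
  1 × N: 2 H
  1 × N (aromatic): no H
  Total hydrogens = 19.

19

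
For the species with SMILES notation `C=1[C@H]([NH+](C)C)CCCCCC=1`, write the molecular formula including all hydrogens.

Heavy atoms from the SMILES: 10 C, 1 N.
Implicit hydrogens by atom environment:
  5 × C: 2 H each → 10
  3 × C: 1 H each → 3
  2 × C: 3 H each → 6
  1 × N (charge +1): 1 H
  Total hydrogens = 20.
Net charge +1.
Molecular formula: C10H20N+

C10H20N+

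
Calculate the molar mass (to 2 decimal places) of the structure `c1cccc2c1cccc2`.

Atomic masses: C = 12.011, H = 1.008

128.17

Molecular formula: C10H8.
M = 10×12.011 + 8×1.008 = 128.17 g/mol.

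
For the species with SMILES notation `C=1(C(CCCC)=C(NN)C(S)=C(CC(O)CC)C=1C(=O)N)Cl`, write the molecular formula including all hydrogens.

Heavy atoms from the SMILES: 15 C, 1 Cl, 3 N, 2 O, 1 S.
Implicit hydrogens by atom environment:
  6 × C (aromatic): no H
  5 × C: 2 H each → 10
  2 × C: 3 H each → 6
  2 × N: 2 H each → 4
  1 × C: 1 H
  1 × C: no H
  1 × Cl: no H
  1 × N: 1 H
  1 × O: 1 H
  1 × O: no H
  1 × S: 1 H
  Total hydrogens = 24.
Molecular formula: C15H24ClN3O2S

C15H24ClN3O2S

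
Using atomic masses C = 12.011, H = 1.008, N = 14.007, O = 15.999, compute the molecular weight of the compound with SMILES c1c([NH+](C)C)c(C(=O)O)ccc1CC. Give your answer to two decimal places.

194.25

Molecular formula: C11H16NO2+.
M = 11×12.011 + 16×1.008 + 1×14.007 + 2×15.999 = 194.25 g/mol.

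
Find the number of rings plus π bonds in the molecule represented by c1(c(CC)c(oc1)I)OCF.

Molecular formula from the SMILES: C7H8FIO2.
DoU = (2C + 2 + N − H − X)/2 = (2·7 + 2 + 0 − 8 − 2)/2 = 6/2 = 3.
(Structurally: 1 ring(s) + 2 π bond(s) = 3.)

3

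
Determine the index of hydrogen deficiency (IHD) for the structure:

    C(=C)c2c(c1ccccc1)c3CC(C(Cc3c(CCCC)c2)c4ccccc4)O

Molecular formula from the SMILES: C28H30O.
DoU = (2C + 2 + N − H − X)/2 = (2·28 + 2 + 0 − 30 − 0)/2 = 28/2 = 14.
(Structurally: 4 ring(s) + 10 π bond(s) = 14.)

14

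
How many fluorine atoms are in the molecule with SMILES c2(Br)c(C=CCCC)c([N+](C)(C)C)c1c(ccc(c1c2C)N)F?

The symbol for fluorine appears 1 time in the SMILES.

1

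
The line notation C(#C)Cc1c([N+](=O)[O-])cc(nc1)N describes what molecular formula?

C8H7N3O2

Heavy atoms from the SMILES: 8 C, 3 N, 2 O.
Implicit hydrogens by atom environment:
  3 × C (aromatic): no H
  2 × C (aromatic): 1 H each → 2
  1 × C: 2 H
  1 × C: 1 H
  1 × C: no H
  1 × N: 2 H
  1 × N (aromatic): no H
  1 × N (charge +1): no H
  1 × O: no H
  1 × O (charge -1): no H
  Total hydrogens = 7.
Molecular formula: C8H7N3O2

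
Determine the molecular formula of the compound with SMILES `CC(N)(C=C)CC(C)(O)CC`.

Heavy atoms from the SMILES: 9 C, 1 N, 1 O.
Implicit hydrogens by atom environment:
  3 × C: 3 H each → 9
  3 × C: 2 H each → 6
  2 × C: no H
  1 × C: 1 H
  1 × N: 2 H
  1 × O: 1 H
  Total hydrogens = 19.
Molecular formula: C9H19NO

C9H19NO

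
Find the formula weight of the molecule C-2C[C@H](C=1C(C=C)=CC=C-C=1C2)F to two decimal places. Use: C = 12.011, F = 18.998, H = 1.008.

176.23

Molecular formula: C12H13F.
M = 12×12.011 + 1×18.998 + 13×1.008 = 176.23 g/mol.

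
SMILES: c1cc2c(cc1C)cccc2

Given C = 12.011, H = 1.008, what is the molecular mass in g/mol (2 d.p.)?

142.20

Molecular formula: C11H10.
M = 11×12.011 + 10×1.008 = 142.20 g/mol.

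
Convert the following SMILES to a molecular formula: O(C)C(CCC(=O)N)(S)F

Heavy atoms from the SMILES: 5 C, 1 F, 1 N, 2 O, 1 S.
Implicit hydrogens by atom environment:
  2 × C: 2 H each → 4
  2 × C: no H
  2 × O: no H
  1 × C: 3 H
  1 × F: no H
  1 × N: 2 H
  1 × S: 1 H
  Total hydrogens = 10.
Molecular formula: C5H10FNO2S

C5H10FNO2S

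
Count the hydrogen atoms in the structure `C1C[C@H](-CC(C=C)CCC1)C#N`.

Hydrogens are implicit in SMILES; fill each atom to its normal valence:
  7 × C: 2 H each → 14
  3 × C: 1 H each → 3
  1 × C: no H
  1 × N: no H
  Total hydrogens = 17.

17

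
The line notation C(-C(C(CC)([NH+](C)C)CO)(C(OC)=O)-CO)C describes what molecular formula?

Heavy atoms from the SMILES: 12 C, 1 N, 4 O.
Implicit hydrogens by atom environment:
  5 × C: 3 H each → 15
  4 × C: 2 H each → 8
  3 × C: no H
  2 × O: 1 H each → 2
  2 × O: no H
  1 × N (charge +1): 1 H
  Total hydrogens = 26.
Net charge +1.
Molecular formula: C12H26NO4+

C12H26NO4+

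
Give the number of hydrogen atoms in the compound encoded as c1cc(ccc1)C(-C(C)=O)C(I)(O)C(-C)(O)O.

Hydrogens are implicit in SMILES; fill each atom to its normal valence:
  5 × C (aromatic): 1 H each → 5
  3 × C: no H
  3 × O: 1 H each → 3
  2 × C: 3 H each → 6
  1 × C: 1 H
  1 × C (aromatic): no H
  1 × I: no H
  1 × O: no H
  Total hydrogens = 15.

15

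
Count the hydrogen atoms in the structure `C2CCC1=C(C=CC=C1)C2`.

12

Hydrogens are implicit in SMILES; fill each atom to its normal valence:
  4 × C: 2 H each → 8
  4 × C (aromatic): 1 H each → 4
  2 × C (aromatic): no H
  Total hydrogens = 12.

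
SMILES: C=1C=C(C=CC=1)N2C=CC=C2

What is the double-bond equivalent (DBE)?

Molecular formula from the SMILES: C10H9N.
DoU = (2C + 2 + N − H − X)/2 = (2·10 + 2 + 1 − 9 − 0)/2 = 14/2 = 7.
(Structurally: 2 ring(s) + 5 π bond(s) = 7.)

7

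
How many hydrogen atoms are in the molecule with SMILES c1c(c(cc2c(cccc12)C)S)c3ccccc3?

14

Hydrogens are implicit in SMILES; fill each atom to its normal valence:
  10 × C (aromatic): 1 H each → 10
  6 × C (aromatic): no H
  1 × C: 3 H
  1 × S: 1 H
  Total hydrogens = 14.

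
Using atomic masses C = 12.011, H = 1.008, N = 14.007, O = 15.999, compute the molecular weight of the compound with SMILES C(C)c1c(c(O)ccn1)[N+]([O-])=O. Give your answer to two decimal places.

168.15

Molecular formula: C7H8N2O3.
M = 7×12.011 + 8×1.008 + 2×14.007 + 3×15.999 = 168.15 g/mol.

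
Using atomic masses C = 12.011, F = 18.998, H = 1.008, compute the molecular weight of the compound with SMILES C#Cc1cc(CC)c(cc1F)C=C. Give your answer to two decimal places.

174.22

Molecular formula: C12H11F.
M = 12×12.011 + 1×18.998 + 11×1.008 = 174.22 g/mol.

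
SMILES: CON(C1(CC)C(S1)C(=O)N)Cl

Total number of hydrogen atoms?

11

Hydrogens are implicit in SMILES; fill each atom to its normal valence:
  2 × C: 3 H each → 6
  2 × C: no H
  2 × O: no H
  1 × C: 2 H
  1 × C: 1 H
  1 × Cl: no H
  1 × N: 2 H
  1 × N: no H
  1 × S: no H
  Total hydrogens = 11.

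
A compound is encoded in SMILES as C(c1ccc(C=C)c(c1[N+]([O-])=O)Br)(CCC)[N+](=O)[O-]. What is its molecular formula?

C12H13BrN2O4

Heavy atoms from the SMILES: 1 Br, 12 C, 2 N, 4 O.
Implicit hydrogens by atom environment:
  4 × C (aromatic): no H
  3 × C: 2 H each → 6
  2 × C (aromatic): 1 H each → 2
  2 × C: 1 H each → 2
  2 × N (charge +1): no H
  2 × O: no H
  2 × O (charge -1): no H
  1 × Br: no H
  1 × C: 3 H
  Total hydrogens = 13.
Molecular formula: C12H13BrN2O4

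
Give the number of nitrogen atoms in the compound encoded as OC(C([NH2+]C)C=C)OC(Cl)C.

The symbol for nitrogen appears 1 time in the SMILES.

1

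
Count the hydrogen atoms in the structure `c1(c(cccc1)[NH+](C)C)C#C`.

Hydrogens are implicit in SMILES; fill each atom to its normal valence:
  4 × C (aromatic): 1 H each → 4
  2 × C: 3 H each → 6
  2 × C (aromatic): no H
  1 × C: 1 H
  1 × C: no H
  1 × N (charge +1): 1 H
  Total hydrogens = 12.

12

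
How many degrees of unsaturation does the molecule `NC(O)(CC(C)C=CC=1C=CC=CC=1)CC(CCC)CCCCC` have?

5

Molecular formula from the SMILES: C22H37NO.
DoU = (2C + 2 + N − H − X)/2 = (2·22 + 2 + 1 − 37 − 0)/2 = 10/2 = 5.
(Structurally: 1 ring(s) + 4 π bond(s) = 5.)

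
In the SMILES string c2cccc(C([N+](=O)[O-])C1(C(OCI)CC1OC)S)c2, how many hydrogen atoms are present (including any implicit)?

16

Hydrogens are implicit in SMILES; fill each atom to its normal valence:
  5 × C (aromatic): 1 H each → 5
  3 × C: 1 H each → 3
  3 × O: no H
  2 × C: 2 H each → 4
  1 × C: 3 H
  1 × C: no H
  1 × C (aromatic): no H
  1 × I: no H
  1 × N (charge +1): no H
  1 × O (charge -1): no H
  1 × S: 1 H
  Total hydrogens = 16.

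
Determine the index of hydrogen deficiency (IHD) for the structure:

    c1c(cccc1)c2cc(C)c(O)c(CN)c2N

Molecular formula from the SMILES: C14H16N2O.
DoU = (2C + 2 + N − H − X)/2 = (2·14 + 2 + 2 − 16 − 0)/2 = 16/2 = 8.
(Structurally: 2 ring(s) + 6 π bond(s) = 8.)

8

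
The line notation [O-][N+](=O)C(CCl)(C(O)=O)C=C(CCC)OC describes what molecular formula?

C9H14ClNO5

Heavy atoms from the SMILES: 9 C, 1 Cl, 1 N, 5 O.
Implicit hydrogens by atom environment:
  3 × C: 2 H each → 6
  3 × C: no H
  3 × O: no H
  2 × C: 3 H each → 6
  1 × C: 1 H
  1 × Cl: no H
  1 × N (charge +1): no H
  1 × O: 1 H
  1 × O (charge -1): no H
  Total hydrogens = 14.
Molecular formula: C9H14ClNO5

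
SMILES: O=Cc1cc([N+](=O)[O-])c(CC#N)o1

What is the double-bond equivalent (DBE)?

7

Molecular formula from the SMILES: C7H4N2O4.
DoU = (2C + 2 + N − H − X)/2 = (2·7 + 2 + 2 − 4 − 0)/2 = 14/2 = 7.
(Structurally: 1 ring(s) + 6 π bond(s) = 7.)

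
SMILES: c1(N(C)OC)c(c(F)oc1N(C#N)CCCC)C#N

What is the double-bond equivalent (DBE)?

Molecular formula from the SMILES: C12H15FN4O2.
DoU = (2C + 2 + N − H − X)/2 = (2·12 + 2 + 4 − 15 − 1)/2 = 14/2 = 7.
(Structurally: 1 ring(s) + 6 π bond(s) = 7.)

7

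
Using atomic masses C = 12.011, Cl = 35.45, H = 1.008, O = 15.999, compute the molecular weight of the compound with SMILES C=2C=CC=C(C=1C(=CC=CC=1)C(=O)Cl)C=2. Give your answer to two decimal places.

216.66

Molecular formula: C13H9ClO.
M = 13×12.011 + 1×35.45 + 9×1.008 + 1×15.999 = 216.66 g/mol.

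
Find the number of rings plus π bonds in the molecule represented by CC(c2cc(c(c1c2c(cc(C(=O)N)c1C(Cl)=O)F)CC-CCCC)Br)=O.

Molecular formula from the SMILES: C20H20BrClFNO3.
DoU = (2C + 2 + N − H − X)/2 = (2·20 + 2 + 1 − 20 − 3)/2 = 20/2 = 10.
(Structurally: 2 ring(s) + 8 π bond(s) = 10.)

10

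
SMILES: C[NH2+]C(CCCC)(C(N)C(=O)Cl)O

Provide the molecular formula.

C8H18ClN2O2+

Heavy atoms from the SMILES: 8 C, 1 Cl, 2 N, 2 O.
Implicit hydrogens by atom environment:
  3 × C: 2 H each → 6
  2 × C: 3 H each → 6
  2 × C: no H
  1 × C: 1 H
  1 × Cl: no H
  1 × N: 2 H
  1 × N (charge +1): 2 H
  1 × O: 1 H
  1 × O: no H
  Total hydrogens = 18.
Net charge +1.
Molecular formula: C8H18ClN2O2+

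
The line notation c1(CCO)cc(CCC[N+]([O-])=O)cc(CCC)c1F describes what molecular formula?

Heavy atoms from the SMILES: 14 C, 1 F, 1 N, 3 O.
Implicit hydrogens by atom environment:
  7 × C: 2 H each → 14
  4 × C (aromatic): no H
  2 × C (aromatic): 1 H each → 2
  1 × C: 3 H
  1 × F: no H
  1 × N (charge +1): no H
  1 × O: 1 H
  1 × O: no H
  1 × O (charge -1): no H
  Total hydrogens = 20.
Molecular formula: C14H20FNO3

C14H20FNO3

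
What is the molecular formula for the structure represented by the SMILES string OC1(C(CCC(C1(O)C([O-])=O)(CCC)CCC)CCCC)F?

C17H30FO4-

Heavy atoms from the SMILES: 17 C, 1 F, 4 O.
Implicit hydrogens by atom environment:
  9 × C: 2 H each → 18
  4 × C: no H
  3 × C: 3 H each → 9
  2 × O: 1 H each → 2
  1 × C: 1 H
  1 × F: no H
  1 × O: no H
  1 × O (charge -1): no H
  Total hydrogens = 30.
Net charge -1.
Molecular formula: C17H30FO4-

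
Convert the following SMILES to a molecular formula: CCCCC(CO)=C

Heavy atoms from the SMILES: 7 C, 1 O.
Implicit hydrogens by atom environment:
  5 × C: 2 H each → 10
  1 × C: 3 H
  1 × C: no H
  1 × O: 1 H
  Total hydrogens = 14.
Molecular formula: C7H14O

C7H14O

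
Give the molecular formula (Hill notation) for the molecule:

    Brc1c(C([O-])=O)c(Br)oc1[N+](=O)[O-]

Heavy atoms from the SMILES: 2 Br, 5 C, 1 N, 5 O.
Implicit hydrogens by atom environment:
  4 × C (aromatic): no H
  2 × Br: no H
  2 × O: no H
  2 × O (charge -1): no H
  1 × C: no H
  1 × N (charge +1): no H
  1 × O (aromatic): no H
  Total hydrogens = 0.
Net charge -1.
Molecular formula: C5Br2NO5-

C5Br2NO5-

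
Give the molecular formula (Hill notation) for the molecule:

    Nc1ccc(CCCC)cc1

C10H15N

Heavy atoms from the SMILES: 10 C, 1 N.
Implicit hydrogens by atom environment:
  4 × C (aromatic): 1 H each → 4
  3 × C: 2 H each → 6
  2 × C (aromatic): no H
  1 × C: 3 H
  1 × N: 2 H
  Total hydrogens = 15.
Molecular formula: C10H15N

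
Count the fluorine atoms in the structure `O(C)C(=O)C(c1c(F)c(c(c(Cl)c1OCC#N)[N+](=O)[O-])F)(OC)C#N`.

The symbol for fluorine appears 2 times in the SMILES.

2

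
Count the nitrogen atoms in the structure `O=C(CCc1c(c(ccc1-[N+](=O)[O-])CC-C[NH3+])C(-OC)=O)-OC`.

2

The symbol for nitrogen appears 2 times in the SMILES.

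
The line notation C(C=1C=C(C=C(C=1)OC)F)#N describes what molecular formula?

C8H6FNO

Heavy atoms from the SMILES: 8 C, 1 F, 1 N, 1 O.
Implicit hydrogens by atom environment:
  3 × C (aromatic): 1 H each → 3
  3 × C (aromatic): no H
  1 × C: 3 H
  1 × C: no H
  1 × F: no H
  1 × N: no H
  1 × O: no H
  Total hydrogens = 6.
Molecular formula: C8H6FNO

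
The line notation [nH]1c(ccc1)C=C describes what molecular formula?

Heavy atoms from the SMILES: 6 C, 1 N.
Implicit hydrogens by atom environment:
  3 × C (aromatic): 1 H each → 3
  1 × C: 2 H
  1 × C: 1 H
  1 × C (aromatic): no H
  1 × N (aromatic): 1 H
  Total hydrogens = 7.
Molecular formula: C6H7N

C6H7N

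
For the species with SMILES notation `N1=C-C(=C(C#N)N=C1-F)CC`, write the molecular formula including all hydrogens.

Heavy atoms from the SMILES: 7 C, 1 F, 3 N.
Implicit hydrogens by atom environment:
  3 × C (aromatic): no H
  2 × N (aromatic): no H
  1 × C: 3 H
  1 × C: 2 H
  1 × C (aromatic): 1 H
  1 × C: no H
  1 × F: no H
  1 × N: no H
  Total hydrogens = 6.
Molecular formula: C7H6FN3

C7H6FN3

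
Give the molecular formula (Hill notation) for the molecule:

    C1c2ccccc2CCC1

Heavy atoms from the SMILES: 10 C.
Implicit hydrogens by atom environment:
  4 × C: 2 H each → 8
  4 × C (aromatic): 1 H each → 4
  2 × C (aromatic): no H
  Total hydrogens = 12.
Molecular formula: C10H12

C10H12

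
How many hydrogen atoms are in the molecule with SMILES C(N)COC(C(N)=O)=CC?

Hydrogens are implicit in SMILES; fill each atom to its normal valence:
  2 × C: 2 H each → 4
  2 × C: no H
  2 × N: 2 H each → 4
  2 × O: no H
  1 × C: 3 H
  1 × C: 1 H
  Total hydrogens = 12.

12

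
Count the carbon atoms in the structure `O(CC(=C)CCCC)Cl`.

7

The symbol for carbon appears 7 times in the SMILES. (Cl is a single chlorine, not C + l.)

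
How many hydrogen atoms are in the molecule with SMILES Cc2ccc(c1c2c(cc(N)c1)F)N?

11

Hydrogens are implicit in SMILES; fill each atom to its normal valence:
  6 × C (aromatic): no H
  4 × C (aromatic): 1 H each → 4
  2 × N: 2 H each → 4
  1 × C: 3 H
  1 × F: no H
  Total hydrogens = 11.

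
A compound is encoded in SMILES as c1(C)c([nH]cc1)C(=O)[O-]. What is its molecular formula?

Heavy atoms from the SMILES: 6 C, 1 N, 2 O.
Implicit hydrogens by atom environment:
  2 × C (aromatic): 1 H each → 2
  2 × C (aromatic): no H
  1 × C: 3 H
  1 × C: no H
  1 × N (aromatic): 1 H
  1 × O: no H
  1 × O (charge -1): no H
  Total hydrogens = 6.
Net charge -1.
Molecular formula: C6H6NO2-

C6H6NO2-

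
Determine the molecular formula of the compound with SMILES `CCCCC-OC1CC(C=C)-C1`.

Heavy atoms from the SMILES: 11 C, 1 O.
Implicit hydrogens by atom environment:
  7 × C: 2 H each → 14
  3 × C: 1 H each → 3
  1 × C: 3 H
  1 × O: no H
  Total hydrogens = 20.
Molecular formula: C11H20O

C11H20O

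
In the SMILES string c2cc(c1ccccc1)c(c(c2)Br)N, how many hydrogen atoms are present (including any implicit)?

10

Hydrogens are implicit in SMILES; fill each atom to its normal valence:
  8 × C (aromatic): 1 H each → 8
  4 × C (aromatic): no H
  1 × Br: no H
  1 × N: 2 H
  Total hydrogens = 10.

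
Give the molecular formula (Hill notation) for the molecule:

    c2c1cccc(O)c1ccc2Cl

Heavy atoms from the SMILES: 10 C, 1 Cl, 1 O.
Implicit hydrogens by atom environment:
  6 × C (aromatic): 1 H each → 6
  4 × C (aromatic): no H
  1 × Cl: no H
  1 × O: 1 H
  Total hydrogens = 7.
Molecular formula: C10H7ClO

C10H7ClO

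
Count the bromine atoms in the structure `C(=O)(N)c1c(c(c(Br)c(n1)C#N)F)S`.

1

The symbol for bromine appears 1 time in the SMILES.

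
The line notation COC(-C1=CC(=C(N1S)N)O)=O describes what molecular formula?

C6H8N2O3S

Heavy atoms from the SMILES: 6 C, 2 N, 3 O, 1 S.
Implicit hydrogens by atom environment:
  3 × C (aromatic): no H
  2 × O: no H
  1 × C: 3 H
  1 × C (aromatic): 1 H
  1 × C: no H
  1 × N: 2 H
  1 × N (aromatic): no H
  1 × O: 1 H
  1 × S: 1 H
  Total hydrogens = 8.
Molecular formula: C6H8N2O3S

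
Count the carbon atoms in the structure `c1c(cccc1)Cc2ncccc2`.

The symbol for carbon appears 12 times in the SMILES. Lowercase c denotes aromatic carbon and counts toward C.

12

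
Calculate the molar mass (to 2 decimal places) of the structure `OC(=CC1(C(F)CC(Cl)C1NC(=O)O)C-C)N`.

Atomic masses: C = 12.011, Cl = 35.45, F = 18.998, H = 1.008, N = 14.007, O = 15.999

Molecular formula: C10H16ClFN2O3.
M = 10×12.011 + 1×35.45 + 1×18.998 + 16×1.008 + 2×14.007 + 3×15.999 = 266.70 g/mol.

266.70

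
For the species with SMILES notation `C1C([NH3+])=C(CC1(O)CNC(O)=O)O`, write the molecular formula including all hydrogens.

Heavy atoms from the SMILES: 7 C, 2 N, 4 O.
Implicit hydrogens by atom environment:
  4 × C: no H
  3 × C: 2 H each → 6
  3 × O: 1 H each → 3
  1 × N (charge +1): 3 H
  1 × N: 1 H
  1 × O: no H
  Total hydrogens = 13.
Net charge +1.
Molecular formula: C7H13N2O4+

C7H13N2O4+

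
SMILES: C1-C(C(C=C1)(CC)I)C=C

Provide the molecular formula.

C9H13I

Heavy atoms from the SMILES: 9 C, 1 I.
Implicit hydrogens by atom environment:
  4 × C: 1 H each → 4
  3 × C: 2 H each → 6
  1 × C: 3 H
  1 × C: no H
  1 × I: no H
  Total hydrogens = 13.
Molecular formula: C9H13I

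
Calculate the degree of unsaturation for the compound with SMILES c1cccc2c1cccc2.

7

Molecular formula from the SMILES: C10H8.
DoU = (2C + 2 + N − H − X)/2 = (2·10 + 2 + 0 − 8 − 0)/2 = 14/2 = 7.
(Structurally: 2 ring(s) + 5 π bond(s) = 7.)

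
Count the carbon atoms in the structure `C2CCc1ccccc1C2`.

10

The symbol for carbon appears 10 times in the SMILES. Lowercase c denotes aromatic carbon and counts toward C.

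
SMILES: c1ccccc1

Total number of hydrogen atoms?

6

Hydrogens are implicit in SMILES; fill each atom to its normal valence:
  6 × C (aromatic): 1 H each → 6
  Total hydrogens = 6.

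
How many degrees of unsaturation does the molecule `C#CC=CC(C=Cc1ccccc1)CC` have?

8

Molecular formula from the SMILES: C15H16.
DoU = (2C + 2 + N − H − X)/2 = (2·15 + 2 + 0 − 16 − 0)/2 = 16/2 = 8.
(Structurally: 1 ring(s) + 7 π bond(s) = 8.)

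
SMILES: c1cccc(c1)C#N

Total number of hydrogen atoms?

Hydrogens are implicit in SMILES; fill each atom to its normal valence:
  5 × C (aromatic): 1 H each → 5
  1 × C (aromatic): no H
  1 × C: no H
  1 × N: no H
  Total hydrogens = 5.

5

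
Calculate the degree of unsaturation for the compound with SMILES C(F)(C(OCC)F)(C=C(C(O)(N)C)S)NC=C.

2

Molecular formula from the SMILES: C10H18F2N2O2S.
DoU = (2C + 2 + N − H − X)/2 = (2·10 + 2 + 2 − 18 − 2)/2 = 4/2 = 2.
(Structurally: 0 ring(s) + 2 π bond(s) = 2.)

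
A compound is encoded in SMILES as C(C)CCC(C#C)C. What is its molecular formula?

Heavy atoms from the SMILES: 8 C.
Implicit hydrogens by atom environment:
  3 × C: 2 H each → 6
  2 × C: 3 H each → 6
  2 × C: 1 H each → 2
  1 × C: no H
  Total hydrogens = 14.
Molecular formula: C8H14

C8H14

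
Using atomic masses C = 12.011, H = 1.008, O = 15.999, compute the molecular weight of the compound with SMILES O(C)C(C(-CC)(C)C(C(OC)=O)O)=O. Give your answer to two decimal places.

204.22

Molecular formula: C9H16O5.
M = 9×12.011 + 16×1.008 + 5×15.999 = 204.22 g/mol.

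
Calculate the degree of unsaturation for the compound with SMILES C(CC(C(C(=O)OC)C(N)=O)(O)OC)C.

2

Molecular formula from the SMILES: C9H17NO5.
DoU = (2C + 2 + N − H − X)/2 = (2·9 + 2 + 1 − 17 − 0)/2 = 4/2 = 2.
(Structurally: 0 ring(s) + 2 π bond(s) = 2.)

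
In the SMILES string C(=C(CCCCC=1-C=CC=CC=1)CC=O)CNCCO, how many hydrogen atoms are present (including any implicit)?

25

Hydrogens are implicit in SMILES; fill each atom to its normal valence:
  8 × C: 2 H each → 16
  5 × C (aromatic): 1 H each → 5
  2 × C: 1 H each → 2
  1 × C: no H
  1 × C (aromatic): no H
  1 × N: 1 H
  1 × O: 1 H
  1 × O: no H
  Total hydrogens = 25.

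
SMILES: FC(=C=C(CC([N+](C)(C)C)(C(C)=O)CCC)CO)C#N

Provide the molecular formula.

C15H24FN2O2+

Heavy atoms from the SMILES: 15 C, 1 F, 2 N, 2 O.
Implicit hydrogens by atom environment:
  6 × C: no H
  5 × C: 3 H each → 15
  4 × C: 2 H each → 8
  1 × F: no H
  1 × N: no H
  1 × N (charge +1): no H
  1 × O: 1 H
  1 × O: no H
  Total hydrogens = 24.
Net charge +1.
Molecular formula: C15H24FN2O2+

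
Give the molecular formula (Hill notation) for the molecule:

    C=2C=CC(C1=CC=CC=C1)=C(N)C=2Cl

Heavy atoms from the SMILES: 12 C, 1 Cl, 1 N.
Implicit hydrogens by atom environment:
  8 × C (aromatic): 1 H each → 8
  4 × C (aromatic): no H
  1 × Cl: no H
  1 × N: 2 H
  Total hydrogens = 10.
Molecular formula: C12H10ClN

C12H10ClN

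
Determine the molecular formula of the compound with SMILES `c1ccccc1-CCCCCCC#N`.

C13H17N

Heavy atoms from the SMILES: 13 C, 1 N.
Implicit hydrogens by atom environment:
  6 × C: 2 H each → 12
  5 × C (aromatic): 1 H each → 5
  1 × C: no H
  1 × C (aromatic): no H
  1 × N: no H
  Total hydrogens = 17.
Molecular formula: C13H17N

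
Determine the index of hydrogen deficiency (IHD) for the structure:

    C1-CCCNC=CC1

2

Molecular formula from the SMILES: C7H13N.
DoU = (2C + 2 + N − H − X)/2 = (2·7 + 2 + 1 − 13 − 0)/2 = 4/2 = 2.
(Structurally: 1 ring(s) + 1 π bond(s) = 2.)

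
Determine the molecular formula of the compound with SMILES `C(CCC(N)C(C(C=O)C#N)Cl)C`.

Heavy atoms from the SMILES: 9 C, 1 Cl, 2 N, 1 O.
Implicit hydrogens by atom environment:
  4 × C: 1 H each → 4
  3 × C: 2 H each → 6
  1 × C: 3 H
  1 × C: no H
  1 × Cl: no H
  1 × N: 2 H
  1 × N: no H
  1 × O: no H
  Total hydrogens = 15.
Molecular formula: C9H15ClN2O

C9H15ClN2O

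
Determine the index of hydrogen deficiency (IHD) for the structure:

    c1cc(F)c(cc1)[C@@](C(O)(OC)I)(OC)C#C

Molecular formula from the SMILES: C12H12FIO3.
DoU = (2C + 2 + N − H − X)/2 = (2·12 + 2 + 0 − 12 − 2)/2 = 12/2 = 6.
(Structurally: 1 ring(s) + 5 π bond(s) = 6.)

6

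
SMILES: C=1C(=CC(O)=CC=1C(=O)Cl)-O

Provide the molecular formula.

C7H5ClO3

Heavy atoms from the SMILES: 7 C, 1 Cl, 3 O.
Implicit hydrogens by atom environment:
  3 × C (aromatic): 1 H each → 3
  3 × C (aromatic): no H
  2 × O: 1 H each → 2
  1 × C: no H
  1 × Cl: no H
  1 × O: no H
  Total hydrogens = 5.
Molecular formula: C7H5ClO3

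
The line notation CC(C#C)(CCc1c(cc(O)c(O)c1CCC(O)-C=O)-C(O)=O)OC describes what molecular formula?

C18H22O7

Heavy atoms from the SMILES: 18 C, 7 O.
Implicit hydrogens by atom environment:
  5 × C (aromatic): no H
  4 × C: 2 H each → 8
  4 × O: 1 H each → 4
  3 × C: 1 H each → 3
  3 × C: no H
  3 × O: no H
  2 × C: 3 H each → 6
  1 × C (aromatic): 1 H
  Total hydrogens = 22.
Molecular formula: C18H22O7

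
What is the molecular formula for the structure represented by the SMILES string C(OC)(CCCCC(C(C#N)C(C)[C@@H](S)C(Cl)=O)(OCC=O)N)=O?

Heavy atoms from the SMILES: 15 C, 1 Cl, 2 N, 5 O, 1 S.
Implicit hydrogens by atom environment:
  5 × C: 2 H each → 10
  5 × O: no H
  4 × C: 1 H each → 4
  4 × C: no H
  2 × C: 3 H each → 6
  1 × Cl: no H
  1 × N: 2 H
  1 × N: no H
  1 × S: 1 H
  Total hydrogens = 23.
Molecular formula: C15H23ClN2O5S

C15H23ClN2O5S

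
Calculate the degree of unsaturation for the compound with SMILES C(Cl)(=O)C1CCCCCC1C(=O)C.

Molecular formula from the SMILES: C10H15ClO2.
DoU = (2C + 2 + N − H − X)/2 = (2·10 + 2 + 0 − 15 − 1)/2 = 6/2 = 3.
(Structurally: 1 ring(s) + 2 π bond(s) = 3.)

3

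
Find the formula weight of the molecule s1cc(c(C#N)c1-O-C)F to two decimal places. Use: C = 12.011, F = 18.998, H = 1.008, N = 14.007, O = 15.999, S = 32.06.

Molecular formula: C6H4FNOS.
M = 6×12.011 + 1×18.998 + 4×1.008 + 1×14.007 + 1×15.999 + 1×32.06 = 157.16 g/mol.

157.16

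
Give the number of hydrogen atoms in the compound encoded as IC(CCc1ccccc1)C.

Hydrogens are implicit in SMILES; fill each atom to its normal valence:
  5 × C (aromatic): 1 H each → 5
  2 × C: 2 H each → 4
  1 × C: 3 H
  1 × C: 1 H
  1 × C (aromatic): no H
  1 × I: no H
  Total hydrogens = 13.

13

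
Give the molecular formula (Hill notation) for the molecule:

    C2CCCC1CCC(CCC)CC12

C13H24

Heavy atoms from the SMILES: 13 C.
Implicit hydrogens by atom environment:
  9 × C: 2 H each → 18
  3 × C: 1 H each → 3
  1 × C: 3 H
  Total hydrogens = 24.
Molecular formula: C13H24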